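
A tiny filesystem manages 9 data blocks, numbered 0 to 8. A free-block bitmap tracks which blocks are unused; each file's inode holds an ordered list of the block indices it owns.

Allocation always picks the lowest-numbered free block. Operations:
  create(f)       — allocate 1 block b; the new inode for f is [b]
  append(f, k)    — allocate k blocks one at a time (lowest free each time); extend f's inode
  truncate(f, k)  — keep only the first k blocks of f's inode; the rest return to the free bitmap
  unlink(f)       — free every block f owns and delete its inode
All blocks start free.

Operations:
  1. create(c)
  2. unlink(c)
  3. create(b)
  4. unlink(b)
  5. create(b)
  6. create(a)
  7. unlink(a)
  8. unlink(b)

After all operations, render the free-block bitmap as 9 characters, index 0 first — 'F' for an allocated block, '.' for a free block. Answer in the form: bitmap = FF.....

bitmap = .........

  1. create(c)  ⇒  F........  {c→[0]}
  2. unlink(c)  ⇒  .........  {}
  3. create(b)  ⇒  F........  {b→[0]}
  4. unlink(b)  ⇒  .........  {}
  5. create(b)  ⇒  F........  {b→[0]}
  6. create(a)  ⇒  FF.......  {a→[1]; b→[0]}
  7. unlink(a)  ⇒  F........  {b→[0]}
  8. unlink(b)  ⇒  .........  {}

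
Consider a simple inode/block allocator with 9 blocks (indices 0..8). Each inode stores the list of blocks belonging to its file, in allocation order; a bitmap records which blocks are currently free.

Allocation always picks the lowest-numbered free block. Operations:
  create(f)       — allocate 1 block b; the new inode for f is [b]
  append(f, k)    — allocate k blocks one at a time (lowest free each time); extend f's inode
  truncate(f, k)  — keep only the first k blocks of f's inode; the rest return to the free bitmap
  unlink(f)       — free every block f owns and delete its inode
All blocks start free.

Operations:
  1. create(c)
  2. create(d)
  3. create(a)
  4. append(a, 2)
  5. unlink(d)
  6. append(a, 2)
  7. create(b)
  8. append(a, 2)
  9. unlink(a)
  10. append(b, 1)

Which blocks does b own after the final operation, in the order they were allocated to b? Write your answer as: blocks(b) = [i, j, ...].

  1. create(c)  ⇒  F........  {c→[0]}
  2. create(d)  ⇒  FF.......  {c→[0]; d→[1]}
  3. create(a)  ⇒  FFF......  {a→[2]; c→[0]; d→[1]}
  4. append(a, 2)  ⇒  FFFFF....  {a→[2, 3, 4]; c→[0]; d→[1]}
  5. unlink(d)  ⇒  F.FFF....  {a→[2, 3, 4]; c→[0]}
  6. append(a, 2)  ⇒  FFFFFF...  {a→[2, 3, 4, 1, 5]; c→[0]}
  7. create(b)  ⇒  FFFFFFF..  {a→[2, 3, 4, 1, 5]; b→[6]; c→[0]}
  8. append(a, 2)  ⇒  FFFFFFFFF  {a→[2, 3, 4, 1, 5, 7, 8]; b→[6]; c→[0]}
  9. unlink(a)  ⇒  F.....F..  {b→[6]; c→[0]}
  10. append(b, 1)  ⇒  FF....F..  {b→[6, 1]; c→[0]}

blocks(b) = [6, 1]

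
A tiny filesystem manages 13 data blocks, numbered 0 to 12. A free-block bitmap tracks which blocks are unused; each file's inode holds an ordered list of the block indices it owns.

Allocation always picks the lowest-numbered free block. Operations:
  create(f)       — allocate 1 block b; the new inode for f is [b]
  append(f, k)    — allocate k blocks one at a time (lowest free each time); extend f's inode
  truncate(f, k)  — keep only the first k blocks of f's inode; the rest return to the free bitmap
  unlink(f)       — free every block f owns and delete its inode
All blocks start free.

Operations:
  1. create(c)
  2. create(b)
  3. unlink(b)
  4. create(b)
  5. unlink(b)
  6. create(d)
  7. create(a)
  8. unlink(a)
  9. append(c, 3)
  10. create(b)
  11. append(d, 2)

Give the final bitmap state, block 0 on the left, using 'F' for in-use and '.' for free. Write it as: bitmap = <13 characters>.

bitmap = FFFFFFFF.....

after create(c) → c:[0]  free=[F............]
after create(b) → b:[1], c:[0]  free=[FF...........]
after unlink(b) → c:[0]  free=[F............]
after create(b) → b:[1], c:[0]  free=[FF...........]
after unlink(b) → c:[0]  free=[F............]
after create(d) → c:[0], d:[1]  free=[FF...........]
after create(a) → a:[2], c:[0], d:[1]  free=[FFF..........]
after unlink(a) → c:[0], d:[1]  free=[FF...........]
after append(c, 3) → c:[0, 2, 3, 4], d:[1]  free=[FFFFF........]
after create(b) → b:[5], c:[0, 2, 3, 4], d:[1]  free=[FFFFFF.......]
after append(d, 2) → b:[5], c:[0, 2, 3, 4], d:[1, 6, 7]  free=[FFFFFFFF.....]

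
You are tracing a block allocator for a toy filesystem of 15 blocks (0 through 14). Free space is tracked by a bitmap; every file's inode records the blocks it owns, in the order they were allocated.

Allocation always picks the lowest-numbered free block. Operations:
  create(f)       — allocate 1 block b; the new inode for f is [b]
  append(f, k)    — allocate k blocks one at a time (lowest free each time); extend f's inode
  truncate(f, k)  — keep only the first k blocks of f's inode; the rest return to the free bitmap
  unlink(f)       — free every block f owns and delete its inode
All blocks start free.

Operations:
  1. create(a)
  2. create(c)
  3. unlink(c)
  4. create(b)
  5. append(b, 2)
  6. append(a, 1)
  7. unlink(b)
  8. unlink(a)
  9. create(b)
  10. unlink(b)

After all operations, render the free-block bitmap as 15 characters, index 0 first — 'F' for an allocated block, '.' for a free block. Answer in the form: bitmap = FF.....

bitmap = ...............

after create(a) → a:[0]  free=[F..............]
after create(c) → a:[0], c:[1]  free=[FF.............]
after unlink(c) → a:[0]  free=[F..............]
after create(b) → a:[0], b:[1]  free=[FF.............]
after append(b, 2) → a:[0], b:[1, 2, 3]  free=[FFFF...........]
after append(a, 1) → a:[0, 4], b:[1, 2, 3]  free=[FFFFF..........]
after unlink(b) → a:[0, 4]  free=[F...F..........]
after unlink(a) →   free=[...............]
after create(b) → b:[0]  free=[F..............]
after unlink(b) →   free=[...............]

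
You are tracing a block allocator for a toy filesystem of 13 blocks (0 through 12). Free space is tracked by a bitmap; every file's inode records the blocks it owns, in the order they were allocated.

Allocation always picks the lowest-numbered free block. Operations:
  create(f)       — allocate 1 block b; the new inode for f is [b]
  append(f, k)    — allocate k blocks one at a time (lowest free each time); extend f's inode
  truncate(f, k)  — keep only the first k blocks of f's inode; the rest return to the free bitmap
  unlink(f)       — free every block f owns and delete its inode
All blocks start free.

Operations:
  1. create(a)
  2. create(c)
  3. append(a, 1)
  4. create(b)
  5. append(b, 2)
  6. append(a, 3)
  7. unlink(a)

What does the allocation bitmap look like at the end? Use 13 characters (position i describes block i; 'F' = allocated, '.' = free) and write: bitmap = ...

create(a): bitmap=F............ | a=[0]
create(c): bitmap=FF........... | a=[0] c=[1]
append(a, 1): bitmap=FFF.......... | a=[0, 2] c=[1]
create(b): bitmap=FFFF......... | a=[0, 2] b=[3] c=[1]
append(b, 2): bitmap=FFFFFF....... | a=[0, 2] b=[3, 4, 5] c=[1]
append(a, 3): bitmap=FFFFFFFFF.... | a=[0, 2, 6, 7, 8] b=[3, 4, 5] c=[1]
unlink(a): bitmap=.F.FFF....... | b=[3, 4, 5] c=[1]

bitmap = .F.FFF.......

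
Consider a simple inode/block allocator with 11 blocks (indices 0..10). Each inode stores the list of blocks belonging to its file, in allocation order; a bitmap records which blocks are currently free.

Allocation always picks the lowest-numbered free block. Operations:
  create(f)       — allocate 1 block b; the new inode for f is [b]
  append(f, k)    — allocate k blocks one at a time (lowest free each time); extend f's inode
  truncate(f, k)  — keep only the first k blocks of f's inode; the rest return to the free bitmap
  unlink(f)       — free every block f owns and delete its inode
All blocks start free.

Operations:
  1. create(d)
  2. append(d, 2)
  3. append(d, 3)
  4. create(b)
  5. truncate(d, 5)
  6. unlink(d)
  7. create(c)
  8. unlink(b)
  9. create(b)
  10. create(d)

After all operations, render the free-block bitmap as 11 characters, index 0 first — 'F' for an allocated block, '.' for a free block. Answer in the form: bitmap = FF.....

after create(d) → d:[0]  free=[F..........]
after append(d, 2) → d:[0, 1, 2]  free=[FFF........]
after append(d, 3) → d:[0, 1, 2, 3, 4, 5]  free=[FFFFFF.....]
after create(b) → b:[6], d:[0, 1, 2, 3, 4, 5]  free=[FFFFFFF....]
after truncate(d, 5) → b:[6], d:[0, 1, 2, 3, 4]  free=[FFFFF.F....]
after unlink(d) → b:[6]  free=[......F....]
after create(c) → b:[6], c:[0]  free=[F.....F....]
after unlink(b) → c:[0]  free=[F..........]
after create(b) → b:[1], c:[0]  free=[FF.........]
after create(d) → b:[1], c:[0], d:[2]  free=[FFF........]

bitmap = FFF........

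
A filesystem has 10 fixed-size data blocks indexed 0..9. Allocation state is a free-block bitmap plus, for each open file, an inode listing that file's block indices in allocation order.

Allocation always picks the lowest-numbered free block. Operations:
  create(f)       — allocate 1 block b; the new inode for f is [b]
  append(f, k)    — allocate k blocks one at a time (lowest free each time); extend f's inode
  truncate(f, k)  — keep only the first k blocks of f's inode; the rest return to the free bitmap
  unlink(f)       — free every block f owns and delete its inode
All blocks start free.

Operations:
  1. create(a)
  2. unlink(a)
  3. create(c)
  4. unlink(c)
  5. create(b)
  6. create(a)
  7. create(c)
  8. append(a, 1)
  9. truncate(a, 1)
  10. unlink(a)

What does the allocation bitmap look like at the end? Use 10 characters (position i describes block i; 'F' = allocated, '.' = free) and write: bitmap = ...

bitmap = F.F.......

create(a): bitmap=F......... | a=[0]
unlink(a): bitmap=.......... | 
create(c): bitmap=F......... | c=[0]
unlink(c): bitmap=.......... | 
create(b): bitmap=F......... | b=[0]
create(a): bitmap=FF........ | a=[1] b=[0]
create(c): bitmap=FFF....... | a=[1] b=[0] c=[2]
append(a, 1): bitmap=FFFF...... | a=[1, 3] b=[0] c=[2]
truncate(a, 1): bitmap=FFF....... | a=[1] b=[0] c=[2]
unlink(a): bitmap=F.F....... | b=[0] c=[2]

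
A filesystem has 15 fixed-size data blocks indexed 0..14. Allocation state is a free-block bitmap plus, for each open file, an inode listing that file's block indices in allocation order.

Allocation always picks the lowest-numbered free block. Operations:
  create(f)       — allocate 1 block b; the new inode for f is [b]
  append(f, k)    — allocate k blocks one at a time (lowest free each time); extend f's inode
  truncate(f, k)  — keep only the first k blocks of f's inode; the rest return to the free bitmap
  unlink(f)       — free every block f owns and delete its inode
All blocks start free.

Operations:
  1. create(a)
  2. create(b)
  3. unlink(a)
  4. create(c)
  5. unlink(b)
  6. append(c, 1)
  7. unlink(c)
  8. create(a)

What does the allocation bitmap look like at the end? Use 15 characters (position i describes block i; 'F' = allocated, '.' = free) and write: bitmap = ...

after create(a) → a:[0]  free=[F..............]
after create(b) → a:[0], b:[1]  free=[FF.............]
after unlink(a) → b:[1]  free=[.F.............]
after create(c) → b:[1], c:[0]  free=[FF.............]
after unlink(b) → c:[0]  free=[F..............]
after append(c, 1) → c:[0, 1]  free=[FF.............]
after unlink(c) →   free=[...............]
after create(a) → a:[0]  free=[F..............]

bitmap = F..............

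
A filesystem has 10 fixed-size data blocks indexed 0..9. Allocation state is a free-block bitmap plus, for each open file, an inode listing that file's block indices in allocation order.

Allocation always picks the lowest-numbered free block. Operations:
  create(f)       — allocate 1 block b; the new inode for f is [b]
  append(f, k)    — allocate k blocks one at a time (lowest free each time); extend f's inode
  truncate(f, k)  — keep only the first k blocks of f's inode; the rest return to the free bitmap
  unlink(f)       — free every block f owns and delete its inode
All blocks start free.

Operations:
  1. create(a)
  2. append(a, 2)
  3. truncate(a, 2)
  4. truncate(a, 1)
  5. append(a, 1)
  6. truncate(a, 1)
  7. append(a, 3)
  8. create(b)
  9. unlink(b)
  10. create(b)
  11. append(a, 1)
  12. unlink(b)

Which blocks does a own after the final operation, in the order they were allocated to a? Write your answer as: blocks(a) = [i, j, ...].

blocks(a) = [0, 1, 2, 3, 5]

  1. create(a)  ⇒  F.........  {a→[0]}
  2. append(a, 2)  ⇒  FFF.......  {a→[0, 1, 2]}
  3. truncate(a, 2)  ⇒  FF........  {a→[0, 1]}
  4. truncate(a, 1)  ⇒  F.........  {a→[0]}
  5. append(a, 1)  ⇒  FF........  {a→[0, 1]}
  6. truncate(a, 1)  ⇒  F.........  {a→[0]}
  7. append(a, 3)  ⇒  FFFF......  {a→[0, 1, 2, 3]}
  8. create(b)  ⇒  FFFFF.....  {a→[0, 1, 2, 3]; b→[4]}
  9. unlink(b)  ⇒  FFFF......  {a→[0, 1, 2, 3]}
  10. create(b)  ⇒  FFFFF.....  {a→[0, 1, 2, 3]; b→[4]}
  11. append(a, 1)  ⇒  FFFFFF....  {a→[0, 1, 2, 3, 5]; b→[4]}
  12. unlink(b)  ⇒  FFFF.F....  {a→[0, 1, 2, 3, 5]}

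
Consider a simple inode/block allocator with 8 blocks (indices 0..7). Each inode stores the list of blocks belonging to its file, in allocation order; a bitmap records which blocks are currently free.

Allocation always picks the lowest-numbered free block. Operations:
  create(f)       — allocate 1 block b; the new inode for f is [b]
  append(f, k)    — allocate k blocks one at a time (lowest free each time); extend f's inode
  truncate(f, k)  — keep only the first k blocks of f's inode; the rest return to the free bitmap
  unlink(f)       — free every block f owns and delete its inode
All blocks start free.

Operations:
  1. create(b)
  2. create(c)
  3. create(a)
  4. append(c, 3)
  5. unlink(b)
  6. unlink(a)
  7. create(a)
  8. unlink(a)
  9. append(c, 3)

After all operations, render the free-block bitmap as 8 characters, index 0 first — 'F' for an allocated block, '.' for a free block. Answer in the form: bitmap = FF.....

after create(b) → b:[0]  free=[F.......]
after create(c) → b:[0], c:[1]  free=[FF......]
after create(a) → a:[2], b:[0], c:[1]  free=[FFF.....]
after append(c, 3) → a:[2], b:[0], c:[1, 3, 4, 5]  free=[FFFFFF..]
after unlink(b) → a:[2], c:[1, 3, 4, 5]  free=[.FFFFF..]
after unlink(a) → c:[1, 3, 4, 5]  free=[.F.FFF..]
after create(a) → a:[0], c:[1, 3, 4, 5]  free=[FF.FFF..]
after unlink(a) → c:[1, 3, 4, 5]  free=[.F.FFF..]
after append(c, 3) → c:[1, 3, 4, 5, 0, 2, 6]  free=[FFFFFFF.]

bitmap = FFFFFFF.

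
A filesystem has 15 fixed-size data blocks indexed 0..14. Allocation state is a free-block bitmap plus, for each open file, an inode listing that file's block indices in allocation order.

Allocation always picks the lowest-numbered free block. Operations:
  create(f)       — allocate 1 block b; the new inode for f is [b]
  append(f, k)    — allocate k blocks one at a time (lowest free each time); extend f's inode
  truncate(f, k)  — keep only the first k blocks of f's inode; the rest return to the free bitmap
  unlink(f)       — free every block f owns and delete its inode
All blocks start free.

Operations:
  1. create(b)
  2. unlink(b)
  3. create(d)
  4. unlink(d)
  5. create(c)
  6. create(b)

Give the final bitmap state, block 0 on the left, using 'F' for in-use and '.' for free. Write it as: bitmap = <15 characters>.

bitmap = FF.............

after create(b) → b:[0]  free=[F..............]
after unlink(b) →   free=[...............]
after create(d) → d:[0]  free=[F..............]
after unlink(d) →   free=[...............]
after create(c) → c:[0]  free=[F..............]
after create(b) → b:[1], c:[0]  free=[FF.............]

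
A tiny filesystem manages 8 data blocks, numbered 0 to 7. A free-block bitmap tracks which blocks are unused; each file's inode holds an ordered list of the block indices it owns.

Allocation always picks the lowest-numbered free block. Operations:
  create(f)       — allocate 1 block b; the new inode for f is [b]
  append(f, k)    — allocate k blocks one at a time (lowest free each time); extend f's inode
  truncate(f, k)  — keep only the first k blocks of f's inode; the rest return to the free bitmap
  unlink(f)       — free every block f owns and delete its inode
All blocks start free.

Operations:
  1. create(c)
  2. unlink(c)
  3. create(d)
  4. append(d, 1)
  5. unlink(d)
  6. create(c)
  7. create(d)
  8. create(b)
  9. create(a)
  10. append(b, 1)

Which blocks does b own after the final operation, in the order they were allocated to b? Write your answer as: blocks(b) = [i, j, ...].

blocks(b) = [2, 4]

create(c): bitmap=F....... | c=[0]
unlink(c): bitmap=........ | 
create(d): bitmap=F....... | d=[0]
append(d, 1): bitmap=FF...... | d=[0, 1]
unlink(d): bitmap=........ | 
create(c): bitmap=F....... | c=[0]
create(d): bitmap=FF...... | c=[0] d=[1]
create(b): bitmap=FFF..... | b=[2] c=[0] d=[1]
create(a): bitmap=FFFF.... | a=[3] b=[2] c=[0] d=[1]
append(b, 1): bitmap=FFFFF... | a=[3] b=[2, 4] c=[0] d=[1]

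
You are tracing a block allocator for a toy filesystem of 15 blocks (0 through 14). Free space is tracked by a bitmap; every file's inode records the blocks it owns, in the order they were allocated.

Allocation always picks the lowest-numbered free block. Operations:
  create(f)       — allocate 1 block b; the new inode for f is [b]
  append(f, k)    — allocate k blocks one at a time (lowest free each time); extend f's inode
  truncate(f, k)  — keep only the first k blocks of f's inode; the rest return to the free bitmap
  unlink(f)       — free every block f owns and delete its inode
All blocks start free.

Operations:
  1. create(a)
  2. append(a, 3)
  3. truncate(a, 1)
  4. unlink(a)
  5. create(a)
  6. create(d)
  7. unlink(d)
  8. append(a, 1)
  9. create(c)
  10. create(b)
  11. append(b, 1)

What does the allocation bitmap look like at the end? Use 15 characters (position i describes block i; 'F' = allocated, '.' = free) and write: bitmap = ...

bitmap = FFFFF..........

  1. create(a)  ⇒  F..............  {a→[0]}
  2. append(a, 3)  ⇒  FFFF...........  {a→[0, 1, 2, 3]}
  3. truncate(a, 1)  ⇒  F..............  {a→[0]}
  4. unlink(a)  ⇒  ...............  {}
  5. create(a)  ⇒  F..............  {a→[0]}
  6. create(d)  ⇒  FF.............  {a→[0]; d→[1]}
  7. unlink(d)  ⇒  F..............  {a→[0]}
  8. append(a, 1)  ⇒  FF.............  {a→[0, 1]}
  9. create(c)  ⇒  FFF............  {a→[0, 1]; c→[2]}
  10. create(b)  ⇒  FFFF...........  {a→[0, 1]; b→[3]; c→[2]}
  11. append(b, 1)  ⇒  FFFFF..........  {a→[0, 1]; b→[3, 4]; c→[2]}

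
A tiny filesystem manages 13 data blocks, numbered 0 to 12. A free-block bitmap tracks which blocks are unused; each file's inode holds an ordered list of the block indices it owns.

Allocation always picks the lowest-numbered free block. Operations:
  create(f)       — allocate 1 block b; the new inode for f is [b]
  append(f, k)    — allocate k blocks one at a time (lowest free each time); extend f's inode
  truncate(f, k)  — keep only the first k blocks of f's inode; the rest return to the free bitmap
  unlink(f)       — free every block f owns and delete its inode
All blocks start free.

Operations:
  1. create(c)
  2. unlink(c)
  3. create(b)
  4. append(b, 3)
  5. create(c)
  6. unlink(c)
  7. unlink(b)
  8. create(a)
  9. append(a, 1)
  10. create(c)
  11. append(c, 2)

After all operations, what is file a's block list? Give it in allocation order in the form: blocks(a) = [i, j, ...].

blocks(a) = [0, 1]

  1. create(c)  ⇒  F............  {c→[0]}
  2. unlink(c)  ⇒  .............  {}
  3. create(b)  ⇒  F............  {b→[0]}
  4. append(b, 3)  ⇒  FFFF.........  {b→[0, 1, 2, 3]}
  5. create(c)  ⇒  FFFFF........  {b→[0, 1, 2, 3]; c→[4]}
  6. unlink(c)  ⇒  FFFF.........  {b→[0, 1, 2, 3]}
  7. unlink(b)  ⇒  .............  {}
  8. create(a)  ⇒  F............  {a→[0]}
  9. append(a, 1)  ⇒  FF...........  {a→[0, 1]}
  10. create(c)  ⇒  FFF..........  {a→[0, 1]; c→[2]}
  11. append(c, 2)  ⇒  FFFFF........  {a→[0, 1]; c→[2, 3, 4]}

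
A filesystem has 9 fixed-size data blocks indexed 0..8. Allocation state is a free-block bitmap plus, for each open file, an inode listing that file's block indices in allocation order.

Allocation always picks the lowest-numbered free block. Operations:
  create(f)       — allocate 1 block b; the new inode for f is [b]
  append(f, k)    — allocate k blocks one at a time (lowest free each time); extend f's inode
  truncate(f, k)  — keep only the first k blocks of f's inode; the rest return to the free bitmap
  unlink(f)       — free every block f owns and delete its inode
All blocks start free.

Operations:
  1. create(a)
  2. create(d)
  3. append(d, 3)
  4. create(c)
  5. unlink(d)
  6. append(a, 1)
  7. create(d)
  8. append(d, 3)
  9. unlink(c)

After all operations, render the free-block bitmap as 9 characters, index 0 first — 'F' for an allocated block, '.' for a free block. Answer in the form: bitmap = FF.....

create(a): bitmap=F........ | a=[0]
create(d): bitmap=FF....... | a=[0] d=[1]
append(d, 3): bitmap=FFFFF.... | a=[0] d=[1, 2, 3, 4]
create(c): bitmap=FFFFFF... | a=[0] c=[5] d=[1, 2, 3, 4]
unlink(d): bitmap=F....F... | a=[0] c=[5]
append(a, 1): bitmap=FF...F... | a=[0, 1] c=[5]
create(d): bitmap=FFF..F... | a=[0, 1] c=[5] d=[2]
append(d, 3): bitmap=FFFFFFF.. | a=[0, 1] c=[5] d=[2, 3, 4, 6]
unlink(c): bitmap=FFFFF.F.. | a=[0, 1] d=[2, 3, 4, 6]

bitmap = FFFFF.F..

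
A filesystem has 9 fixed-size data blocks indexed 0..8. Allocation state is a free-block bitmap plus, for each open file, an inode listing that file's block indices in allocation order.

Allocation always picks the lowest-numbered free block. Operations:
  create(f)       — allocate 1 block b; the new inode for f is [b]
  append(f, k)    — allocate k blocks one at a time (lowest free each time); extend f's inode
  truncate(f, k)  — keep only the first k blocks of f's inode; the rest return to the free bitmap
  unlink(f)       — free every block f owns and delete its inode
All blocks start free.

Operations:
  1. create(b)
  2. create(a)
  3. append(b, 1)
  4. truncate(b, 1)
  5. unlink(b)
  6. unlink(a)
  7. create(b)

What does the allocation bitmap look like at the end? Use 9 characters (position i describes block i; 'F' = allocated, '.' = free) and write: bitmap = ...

bitmap = F........

after create(b) → b:[0]  free=[F........]
after create(a) → a:[1], b:[0]  free=[FF.......]
after append(b, 1) → a:[1], b:[0, 2]  free=[FFF......]
after truncate(b, 1) → a:[1], b:[0]  free=[FF.......]
after unlink(b) → a:[1]  free=[.F.......]
after unlink(a) →   free=[.........]
after create(b) → b:[0]  free=[F........]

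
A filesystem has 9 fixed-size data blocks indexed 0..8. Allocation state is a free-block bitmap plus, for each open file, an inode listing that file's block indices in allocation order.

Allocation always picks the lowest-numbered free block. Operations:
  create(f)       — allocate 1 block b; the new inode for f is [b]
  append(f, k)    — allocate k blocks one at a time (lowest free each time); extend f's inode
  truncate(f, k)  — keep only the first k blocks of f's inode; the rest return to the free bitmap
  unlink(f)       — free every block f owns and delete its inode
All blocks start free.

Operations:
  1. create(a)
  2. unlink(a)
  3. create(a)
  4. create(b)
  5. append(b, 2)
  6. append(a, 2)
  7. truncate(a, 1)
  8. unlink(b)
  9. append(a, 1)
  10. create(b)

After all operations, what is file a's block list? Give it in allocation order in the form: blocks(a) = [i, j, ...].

blocks(a) = [0, 1]

  1. create(a)  ⇒  F........  {a→[0]}
  2. unlink(a)  ⇒  .........  {}
  3. create(a)  ⇒  F........  {a→[0]}
  4. create(b)  ⇒  FF.......  {a→[0]; b→[1]}
  5. append(b, 2)  ⇒  FFFF.....  {a→[0]; b→[1, 2, 3]}
  6. append(a, 2)  ⇒  FFFFFF...  {a→[0, 4, 5]; b→[1, 2, 3]}
  7. truncate(a, 1)  ⇒  FFFF.....  {a→[0]; b→[1, 2, 3]}
  8. unlink(b)  ⇒  F........  {a→[0]}
  9. append(a, 1)  ⇒  FF.......  {a→[0, 1]}
  10. create(b)  ⇒  FFF......  {a→[0, 1]; b→[2]}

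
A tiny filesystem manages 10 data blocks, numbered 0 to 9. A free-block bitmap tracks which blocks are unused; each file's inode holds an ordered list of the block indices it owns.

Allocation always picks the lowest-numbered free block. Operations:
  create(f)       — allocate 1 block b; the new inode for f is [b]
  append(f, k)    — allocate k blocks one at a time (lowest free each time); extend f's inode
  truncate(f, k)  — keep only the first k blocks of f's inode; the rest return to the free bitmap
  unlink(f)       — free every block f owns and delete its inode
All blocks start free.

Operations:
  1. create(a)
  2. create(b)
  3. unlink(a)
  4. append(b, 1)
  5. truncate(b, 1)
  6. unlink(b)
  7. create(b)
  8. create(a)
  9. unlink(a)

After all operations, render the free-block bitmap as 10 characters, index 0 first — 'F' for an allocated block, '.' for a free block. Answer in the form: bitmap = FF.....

[1] create(a) — a=0 (map F.........)
[2] create(b) — a=0 b=1 (map FF........)
[3] unlink(a) — b=1 (map .F........)
[4] append(b, 1) — b=1,0 (map FF........)
[5] truncate(b, 1) — b=1 (map .F........)
[6] unlink(b) —  (map ..........)
[7] create(b) — b=0 (map F.........)
[8] create(a) — a=1 b=0 (map FF........)
[9] unlink(a) — b=0 (map F.........)

bitmap = F.........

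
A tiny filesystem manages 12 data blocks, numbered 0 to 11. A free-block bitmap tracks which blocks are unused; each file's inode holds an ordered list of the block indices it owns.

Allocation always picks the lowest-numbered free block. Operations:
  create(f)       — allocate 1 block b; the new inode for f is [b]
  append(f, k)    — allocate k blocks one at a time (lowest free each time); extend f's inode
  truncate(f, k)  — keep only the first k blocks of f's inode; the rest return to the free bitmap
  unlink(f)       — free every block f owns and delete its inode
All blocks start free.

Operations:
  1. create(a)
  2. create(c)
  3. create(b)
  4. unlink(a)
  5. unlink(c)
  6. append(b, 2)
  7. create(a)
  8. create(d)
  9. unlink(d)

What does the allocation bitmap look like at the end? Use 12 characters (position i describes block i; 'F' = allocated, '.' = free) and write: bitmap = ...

  1. create(a)  ⇒  F...........  {a→[0]}
  2. create(c)  ⇒  FF..........  {a→[0]; c→[1]}
  3. create(b)  ⇒  FFF.........  {a→[0]; b→[2]; c→[1]}
  4. unlink(a)  ⇒  .FF.........  {b→[2]; c→[1]}
  5. unlink(c)  ⇒  ..F.........  {b→[2]}
  6. append(b, 2)  ⇒  FFF.........  {b→[2, 0, 1]}
  7. create(a)  ⇒  FFFF........  {a→[3]; b→[2, 0, 1]}
  8. create(d)  ⇒  FFFFF.......  {a→[3]; b→[2, 0, 1]; d→[4]}
  9. unlink(d)  ⇒  FFFF........  {a→[3]; b→[2, 0, 1]}

bitmap = FFFF........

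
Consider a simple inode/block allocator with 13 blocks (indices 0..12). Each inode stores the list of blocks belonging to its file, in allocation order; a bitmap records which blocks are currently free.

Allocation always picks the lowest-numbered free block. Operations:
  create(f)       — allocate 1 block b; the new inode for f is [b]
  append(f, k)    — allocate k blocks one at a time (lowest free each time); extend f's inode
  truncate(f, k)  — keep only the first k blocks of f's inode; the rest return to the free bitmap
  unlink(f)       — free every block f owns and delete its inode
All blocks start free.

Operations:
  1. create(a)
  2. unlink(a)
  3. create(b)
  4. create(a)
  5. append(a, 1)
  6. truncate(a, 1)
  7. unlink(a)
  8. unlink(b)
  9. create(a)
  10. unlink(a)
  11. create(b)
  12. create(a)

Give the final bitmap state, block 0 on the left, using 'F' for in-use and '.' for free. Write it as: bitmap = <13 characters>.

create(a): bitmap=F............ | a=[0]
unlink(a): bitmap=............. | 
create(b): bitmap=F............ | b=[0]
create(a): bitmap=FF........... | a=[1] b=[0]
append(a, 1): bitmap=FFF.......... | a=[1, 2] b=[0]
truncate(a, 1): bitmap=FF........... | a=[1] b=[0]
unlink(a): bitmap=F............ | b=[0]
unlink(b): bitmap=............. | 
create(a): bitmap=F............ | a=[0]
unlink(a): bitmap=............. | 
create(b): bitmap=F............ | b=[0]
create(a): bitmap=FF........... | a=[1] b=[0]

bitmap = FF...........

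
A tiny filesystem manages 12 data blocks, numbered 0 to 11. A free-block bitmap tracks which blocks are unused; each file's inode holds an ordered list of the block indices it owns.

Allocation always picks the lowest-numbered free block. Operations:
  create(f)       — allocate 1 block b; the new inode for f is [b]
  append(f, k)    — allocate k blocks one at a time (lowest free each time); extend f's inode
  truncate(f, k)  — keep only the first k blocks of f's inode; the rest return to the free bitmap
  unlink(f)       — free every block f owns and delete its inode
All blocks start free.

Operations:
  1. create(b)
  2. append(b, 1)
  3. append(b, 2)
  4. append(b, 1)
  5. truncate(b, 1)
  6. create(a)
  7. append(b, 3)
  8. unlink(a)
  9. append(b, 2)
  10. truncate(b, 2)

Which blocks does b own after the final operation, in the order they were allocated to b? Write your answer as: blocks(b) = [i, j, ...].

create(b): bitmap=F........... | b=[0]
append(b, 1): bitmap=FF.......... | b=[0, 1]
append(b, 2): bitmap=FFFF........ | b=[0, 1, 2, 3]
append(b, 1): bitmap=FFFFF....... | b=[0, 1, 2, 3, 4]
truncate(b, 1): bitmap=F........... | b=[0]
create(a): bitmap=FF.......... | a=[1] b=[0]
append(b, 3): bitmap=FFFFF....... | a=[1] b=[0, 2, 3, 4]
unlink(a): bitmap=F.FFF....... | b=[0, 2, 3, 4]
append(b, 2): bitmap=FFFFFF...... | b=[0, 2, 3, 4, 1, 5]
truncate(b, 2): bitmap=F.F......... | b=[0, 2]

blocks(b) = [0, 2]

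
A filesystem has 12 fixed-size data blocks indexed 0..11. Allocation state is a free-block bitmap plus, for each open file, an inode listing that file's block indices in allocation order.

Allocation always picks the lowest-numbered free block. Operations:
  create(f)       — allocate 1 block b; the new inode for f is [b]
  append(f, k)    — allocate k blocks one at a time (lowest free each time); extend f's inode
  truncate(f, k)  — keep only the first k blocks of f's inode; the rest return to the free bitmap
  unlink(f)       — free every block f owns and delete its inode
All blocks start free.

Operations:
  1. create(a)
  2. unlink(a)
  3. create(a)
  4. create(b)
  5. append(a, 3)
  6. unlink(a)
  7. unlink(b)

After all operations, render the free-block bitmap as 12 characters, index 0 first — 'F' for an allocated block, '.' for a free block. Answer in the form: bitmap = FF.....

bitmap = ............

[1] create(a) — a=0 (map F...........)
[2] unlink(a) —  (map ............)
[3] create(a) — a=0 (map F...........)
[4] create(b) — a=0 b=1 (map FF..........)
[5] append(a, 3) — a=0,2,3,4 b=1 (map FFFFF.......)
[6] unlink(a) — b=1 (map .F..........)
[7] unlink(b) —  (map ............)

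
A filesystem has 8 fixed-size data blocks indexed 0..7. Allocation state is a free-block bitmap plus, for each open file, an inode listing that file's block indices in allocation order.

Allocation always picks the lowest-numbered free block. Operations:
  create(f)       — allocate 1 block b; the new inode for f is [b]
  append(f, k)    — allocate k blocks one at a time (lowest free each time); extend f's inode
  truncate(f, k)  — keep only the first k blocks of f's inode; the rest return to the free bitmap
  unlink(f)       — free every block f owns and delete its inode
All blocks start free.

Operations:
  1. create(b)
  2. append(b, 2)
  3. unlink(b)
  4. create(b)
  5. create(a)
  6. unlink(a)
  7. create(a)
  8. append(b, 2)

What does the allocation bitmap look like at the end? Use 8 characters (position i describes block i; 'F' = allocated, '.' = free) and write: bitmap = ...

after create(b) → b:[0]  free=[F.......]
after append(b, 2) → b:[0, 1, 2]  free=[FFF.....]
after unlink(b) →   free=[........]
after create(b) → b:[0]  free=[F.......]
after create(a) → a:[1], b:[0]  free=[FF......]
after unlink(a) → b:[0]  free=[F.......]
after create(a) → a:[1], b:[0]  free=[FF......]
after append(b, 2) → a:[1], b:[0, 2, 3]  free=[FFFF....]

bitmap = FFFF....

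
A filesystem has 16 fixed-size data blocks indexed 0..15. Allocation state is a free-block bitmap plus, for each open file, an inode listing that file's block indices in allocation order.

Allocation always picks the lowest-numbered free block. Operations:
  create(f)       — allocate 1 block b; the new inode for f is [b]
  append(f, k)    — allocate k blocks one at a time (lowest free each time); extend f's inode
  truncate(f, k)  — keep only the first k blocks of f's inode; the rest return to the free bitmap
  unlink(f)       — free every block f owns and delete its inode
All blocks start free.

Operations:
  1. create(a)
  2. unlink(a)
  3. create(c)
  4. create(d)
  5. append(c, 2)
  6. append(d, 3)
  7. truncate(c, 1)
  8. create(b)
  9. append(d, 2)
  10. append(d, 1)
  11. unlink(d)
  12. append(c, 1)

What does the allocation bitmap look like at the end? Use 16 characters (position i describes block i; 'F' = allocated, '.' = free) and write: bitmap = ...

after create(a) → a:[0]  free=[F...............]
after unlink(a) →   free=[................]
after create(c) → c:[0]  free=[F...............]
after create(d) → c:[0], d:[1]  free=[FF..............]
after append(c, 2) → c:[0, 2, 3], d:[1]  free=[FFFF............]
after append(d, 3) → c:[0, 2, 3], d:[1, 4, 5, 6]  free=[FFFFFFF.........]
after truncate(c, 1) → c:[0], d:[1, 4, 5, 6]  free=[FF..FFF.........]
after create(b) → b:[2], c:[0], d:[1, 4, 5, 6]  free=[FFF.FFF.........]
after append(d, 2) → b:[2], c:[0], d:[1, 4, 5, 6, 3, 7]  free=[FFFFFFFF........]
after append(d, 1) → b:[2], c:[0], d:[1, 4, 5, 6, 3, 7, 8]  free=[FFFFFFFFF.......]
after unlink(d) → b:[2], c:[0]  free=[F.F.............]
after append(c, 1) → b:[2], c:[0, 1]  free=[FFF.............]

bitmap = FFF.............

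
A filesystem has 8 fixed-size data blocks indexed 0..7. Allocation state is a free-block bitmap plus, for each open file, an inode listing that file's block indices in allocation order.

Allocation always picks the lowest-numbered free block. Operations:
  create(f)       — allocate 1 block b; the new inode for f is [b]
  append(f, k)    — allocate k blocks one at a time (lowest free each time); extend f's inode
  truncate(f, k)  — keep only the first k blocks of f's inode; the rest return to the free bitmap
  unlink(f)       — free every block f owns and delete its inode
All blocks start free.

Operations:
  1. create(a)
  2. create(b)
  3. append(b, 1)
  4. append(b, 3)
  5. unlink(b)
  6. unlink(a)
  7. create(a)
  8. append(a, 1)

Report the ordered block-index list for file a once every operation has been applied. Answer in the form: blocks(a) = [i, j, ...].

create(a): bitmap=F....... | a=[0]
create(b): bitmap=FF...... | a=[0] b=[1]
append(b, 1): bitmap=FFF..... | a=[0] b=[1, 2]
append(b, 3): bitmap=FFFFFF.. | a=[0] b=[1, 2, 3, 4, 5]
unlink(b): bitmap=F....... | a=[0]
unlink(a): bitmap=........ | 
create(a): bitmap=F....... | a=[0]
append(a, 1): bitmap=FF...... | a=[0, 1]

blocks(a) = [0, 1]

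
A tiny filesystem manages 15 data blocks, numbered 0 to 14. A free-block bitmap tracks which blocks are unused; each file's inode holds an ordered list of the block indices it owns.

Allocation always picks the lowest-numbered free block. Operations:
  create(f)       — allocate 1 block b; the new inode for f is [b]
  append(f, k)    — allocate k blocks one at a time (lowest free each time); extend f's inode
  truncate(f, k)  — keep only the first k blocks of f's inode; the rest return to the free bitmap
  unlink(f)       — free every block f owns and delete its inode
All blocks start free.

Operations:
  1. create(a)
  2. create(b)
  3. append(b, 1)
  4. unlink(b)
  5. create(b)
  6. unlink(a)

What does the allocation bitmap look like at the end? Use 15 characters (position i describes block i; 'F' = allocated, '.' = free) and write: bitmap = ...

create(a): bitmap=F.............. | a=[0]
create(b): bitmap=FF............. | a=[0] b=[1]
append(b, 1): bitmap=FFF............ | a=[0] b=[1, 2]
unlink(b): bitmap=F.............. | a=[0]
create(b): bitmap=FF............. | a=[0] b=[1]
unlink(a): bitmap=.F............. | b=[1]

bitmap = .F.............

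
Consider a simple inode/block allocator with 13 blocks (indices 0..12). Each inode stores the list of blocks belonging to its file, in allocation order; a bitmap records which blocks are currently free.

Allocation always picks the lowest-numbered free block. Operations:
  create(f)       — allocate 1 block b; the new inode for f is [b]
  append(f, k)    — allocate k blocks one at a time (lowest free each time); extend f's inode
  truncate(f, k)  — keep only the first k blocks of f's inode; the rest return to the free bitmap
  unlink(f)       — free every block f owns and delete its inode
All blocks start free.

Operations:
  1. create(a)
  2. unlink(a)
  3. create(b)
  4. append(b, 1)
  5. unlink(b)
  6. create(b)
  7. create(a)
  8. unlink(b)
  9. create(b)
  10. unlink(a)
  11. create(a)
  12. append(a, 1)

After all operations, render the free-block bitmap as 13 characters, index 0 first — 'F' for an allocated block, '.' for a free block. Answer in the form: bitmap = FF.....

bitmap = FFF..........

create(a): bitmap=F............ | a=[0]
unlink(a): bitmap=............. | 
create(b): bitmap=F............ | b=[0]
append(b, 1): bitmap=FF........... | b=[0, 1]
unlink(b): bitmap=............. | 
create(b): bitmap=F............ | b=[0]
create(a): bitmap=FF........... | a=[1] b=[0]
unlink(b): bitmap=.F........... | a=[1]
create(b): bitmap=FF........... | a=[1] b=[0]
unlink(a): bitmap=F............ | b=[0]
create(a): bitmap=FF........... | a=[1] b=[0]
append(a, 1): bitmap=FFF.......... | a=[1, 2] b=[0]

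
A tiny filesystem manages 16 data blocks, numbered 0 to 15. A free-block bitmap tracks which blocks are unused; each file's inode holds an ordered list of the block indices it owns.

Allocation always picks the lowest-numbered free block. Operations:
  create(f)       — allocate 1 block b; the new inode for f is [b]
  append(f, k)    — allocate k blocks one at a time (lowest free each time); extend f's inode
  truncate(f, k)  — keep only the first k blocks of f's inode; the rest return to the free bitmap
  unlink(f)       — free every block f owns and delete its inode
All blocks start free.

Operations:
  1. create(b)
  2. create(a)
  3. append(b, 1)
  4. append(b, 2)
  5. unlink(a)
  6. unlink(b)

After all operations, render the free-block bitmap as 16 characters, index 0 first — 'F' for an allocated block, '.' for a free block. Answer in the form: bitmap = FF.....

bitmap = ................

  1. create(b)  ⇒  F...............  {b→[0]}
  2. create(a)  ⇒  FF..............  {a→[1]; b→[0]}
  3. append(b, 1)  ⇒  FFF.............  {a→[1]; b→[0, 2]}
  4. append(b, 2)  ⇒  FFFFF...........  {a→[1]; b→[0, 2, 3, 4]}
  5. unlink(a)  ⇒  F.FFF...........  {b→[0, 2, 3, 4]}
  6. unlink(b)  ⇒  ................  {}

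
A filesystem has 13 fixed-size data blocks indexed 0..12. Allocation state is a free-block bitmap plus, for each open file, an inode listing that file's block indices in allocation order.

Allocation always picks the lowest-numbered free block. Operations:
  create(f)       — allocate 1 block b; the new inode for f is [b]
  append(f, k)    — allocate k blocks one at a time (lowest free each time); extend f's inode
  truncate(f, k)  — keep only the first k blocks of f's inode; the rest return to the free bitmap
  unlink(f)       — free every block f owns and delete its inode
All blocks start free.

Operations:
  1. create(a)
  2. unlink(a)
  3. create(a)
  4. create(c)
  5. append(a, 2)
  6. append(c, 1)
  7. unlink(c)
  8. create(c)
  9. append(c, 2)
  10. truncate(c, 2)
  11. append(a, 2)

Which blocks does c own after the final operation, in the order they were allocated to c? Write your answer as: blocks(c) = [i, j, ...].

blocks(c) = [1, 4]

create(a): bitmap=F............ | a=[0]
unlink(a): bitmap=............. | 
create(a): bitmap=F............ | a=[0]
create(c): bitmap=FF........... | a=[0] c=[1]
append(a, 2): bitmap=FFFF......... | a=[0, 2, 3] c=[1]
append(c, 1): bitmap=FFFFF........ | a=[0, 2, 3] c=[1, 4]
unlink(c): bitmap=F.FF......... | a=[0, 2, 3]
create(c): bitmap=FFFF......... | a=[0, 2, 3] c=[1]
append(c, 2): bitmap=FFFFFF....... | a=[0, 2, 3] c=[1, 4, 5]
truncate(c, 2): bitmap=FFFFF........ | a=[0, 2, 3] c=[1, 4]
append(a, 2): bitmap=FFFFFFF...... | a=[0, 2, 3, 5, 6] c=[1, 4]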